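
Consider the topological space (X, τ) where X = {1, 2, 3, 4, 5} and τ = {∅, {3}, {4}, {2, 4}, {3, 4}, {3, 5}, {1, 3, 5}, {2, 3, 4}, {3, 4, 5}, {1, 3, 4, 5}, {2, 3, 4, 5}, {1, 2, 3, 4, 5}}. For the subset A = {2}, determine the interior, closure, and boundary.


int(A) = ∅, cl(A) = {2}, ∂A = {2}.

Closed sets in (X, τ) are complements of opens:
  closed(X, τ) = {∅, {1}, {2}, {1, 2}, {1, 5}, {2, 4}, {1, 2, 4}, {1, 2, 5}, {1, 3, 5}, {1, 2, 3, 5}, {1, 2, 4, 5}, {1, 2, 3, 4, 5}}.
int(A) = ⋃ {U ∈ τ : U ⊆ A}. Opens contained in A: ∅.
Taking the union of these: int(A) = ∅.
cl(A) = ⋂ {C closed : A ⊆ C}. Closed sets containing A: {2}, {1, 2}, {2, 4}, {1, 2, 4}, {1, 2, 5}, {1, 2, 3, 5}, {1, 2, 4, 5}, {1, 2, 3, 4, 5}.
Intersecting these: cl(A) = {2}.
∂A = cl(A) ∖ int(A) = {2} ∖ ∅ = {2}.


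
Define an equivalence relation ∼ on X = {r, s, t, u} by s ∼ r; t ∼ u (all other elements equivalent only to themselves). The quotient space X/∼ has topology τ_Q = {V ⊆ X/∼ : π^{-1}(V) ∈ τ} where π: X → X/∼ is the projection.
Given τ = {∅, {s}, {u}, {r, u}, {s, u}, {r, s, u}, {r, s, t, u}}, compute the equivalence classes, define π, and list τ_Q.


X/∼ = {[r=s], [t=u]}; |τ_Q| = 2.

Equivalence classes: [r=s], [t=u].
Quotient map π: X → X/∼ sends r ↦ [r=s], s ↦ [r=s], t ↦ [t=u], u ↦ [t=u].
For each subset V ⊆ X/∼, compute π^{-1}(V) ⊆ X and check whether π^{-1}(V) ∈ τ. V is open in τ_Q iff π^{-1}(V) ∈ τ.
  V = {}: π^{-1}(V) = ∅ ∈ τ ✓.
  V = {[r=s]}: π^{-1}(V) = {r, s} ∉ τ ✗.
  V = {[t=u]}: π^{-1}(V) = {t, u} ∉ τ ✗.
  V = {[r=s], [t=u]}: π^{-1}(V) = {r, s, t, u} ∈ τ ✓.
Open sets in the quotient: τ_Q = {{}, {[r=s], [t=u]}} (2 elements).


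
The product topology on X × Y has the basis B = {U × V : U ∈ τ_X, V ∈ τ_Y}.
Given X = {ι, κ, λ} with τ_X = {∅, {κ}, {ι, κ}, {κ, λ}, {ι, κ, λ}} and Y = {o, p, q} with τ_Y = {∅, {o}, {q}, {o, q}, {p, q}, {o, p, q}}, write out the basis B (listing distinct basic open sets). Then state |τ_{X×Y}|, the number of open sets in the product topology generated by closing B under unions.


Basis B = {∅ × ∅, {κ} × {o}, {κ} × {q}, {ι, κ} × {o}, {ι, κ} × {q}, {κ} × {o, q}, {κ, λ} × {o}, {κ} × {p, q}, {κ, λ} × {q}, {ι, κ, λ} × {o}, {ι, κ, λ} × {q}, {κ} × {o, p, q}, {ι, κ} × {o, q}, {ι, κ} × {p, q}, {κ, λ} × {o, q}, {κ, λ} × {p, q}, {ι, κ} × {o, p, q}, {ι, κ, λ} × {o, q}, {ι, κ, λ} × {p, q}, {κ, λ} × {o, p, q}, {ι, κ, λ} × {o, p, q}}; |τ_{X×Y}| = 70.

Enumerate products U × V with U ∈ τ_X, V ∈ τ_Y (deduplicated):
  ∅ × ∅ = {} (∅)
  {κ} × {o} = {(κ,o)}
  {κ} × {q} = {(κ,q)}
  {ι, κ} × {o} = {(ι,o), (κ,o)}
  {ι, κ} × {q} = {(ι,q), (κ,q)}
  {κ} × {o, q} = {(κ,o), (κ,q)}
  {κ, λ} × {o} = {(κ,o), (λ,o)}
  {κ} × {p, q} = {(κ,p), (κ,q)}
  {κ, λ} × {q} = {(κ,q), (λ,q)}
  {ι, κ, λ} × {o} = {(ι,o), (κ,o), (λ,o)}
  {ι, κ, λ} × {q} = {(ι,q), (κ,q), (λ,q)}
  {κ} × {o, p, q} = {(κ,o), (κ,p), (κ,q)}
  {ι, κ} × {o, q} = {(ι,o), (ι,q), (κ,o), (κ,q)}
  {ι, κ} × {p, q} = {(ι,p), (ι,q), (κ,p), (κ,q)}
  {κ, λ} × {o, q} = {(κ,o), (κ,q), (λ,o), (λ,q)}
  {κ, λ} × {p, q} = {(κ,p), (κ,q), (λ,p), (λ,q)}
  {ι, κ} × {o, p, q} = {(ι,o), (ι,p), (ι,q), (κ,o), (κ,p), (κ,q)}
  {ι, κ, λ} × {o, q} = {(ι,o), (ι,q), (κ,o), (κ,q), (λ,o), (λ,q)}
  {ι, κ, λ} × {p, q} = {(ι,p), (ι,q), (κ,p), (κ,q), (λ,p), (λ,q)}
  {κ, λ} × {o, p, q} = {(κ,o), (κ,p), (κ,q), (λ,o), (λ,p), (λ,q)}
  {ι, κ, λ} × {o, p, q} = {(ι,o), (ι,p), (ι,q), (κ,o), (κ,p), (κ,q), (λ,o), (λ,p), (λ,q)}
These 21 distinct sets form the basis B.
Close under arbitrary unions to get τ_{X×Y}; counting gives |τ_{X×Y}| = 70.


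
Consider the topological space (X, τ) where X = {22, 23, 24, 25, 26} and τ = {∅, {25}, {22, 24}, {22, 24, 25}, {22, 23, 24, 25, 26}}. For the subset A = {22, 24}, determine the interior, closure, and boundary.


int(A) = {22, 24}, cl(A) = {22, 23, 24, 26}, ∂A = {23, 26}.

Closed sets in (X, τ) are complements of opens:
  closed(X, τ) = {∅, {23, 26}, {23, 25, 26}, {22, 23, 24, 26}, {22, 23, 24, 25, 26}}.
int(A) = ⋃ {U ∈ τ : U ⊆ A}. Opens contained in A: ∅, {22, 24}.
Taking the union of these: int(A) = {22, 24}.
cl(A) = ⋂ {C closed : A ⊆ C}. Closed sets containing A: {22, 23, 24, 26}, {22, 23, 24, 25, 26}.
Intersecting these: cl(A) = {22, 23, 24, 26}.
∂A = cl(A) ∖ int(A) = {22, 23, 24, 26} ∖ {22, 24} = {23, 26}.


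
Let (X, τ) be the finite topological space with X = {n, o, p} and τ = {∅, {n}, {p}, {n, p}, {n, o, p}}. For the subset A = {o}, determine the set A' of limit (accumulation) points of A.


A' = ∅

For each x ∈ X, list the open sets U ∈ τ with x ∈ U, then check whether U ∩ (A ∖ {x}) ≠ ∅ for every such U.
  x = n: open {n} ∋ x has {n} ∩ (A ∖ {n}) = ∅, so x is NOT a limit point.
  x = o: open {n, o, p} ∋ x has {n, o, p} ∩ (A ∖ {o}) = ∅, so x is NOT a limit point.
  x = p: open {p} ∋ x has {p} ∩ (A ∖ {p}) = ∅, so x is NOT a limit point.
Collecting: A' = ∅.


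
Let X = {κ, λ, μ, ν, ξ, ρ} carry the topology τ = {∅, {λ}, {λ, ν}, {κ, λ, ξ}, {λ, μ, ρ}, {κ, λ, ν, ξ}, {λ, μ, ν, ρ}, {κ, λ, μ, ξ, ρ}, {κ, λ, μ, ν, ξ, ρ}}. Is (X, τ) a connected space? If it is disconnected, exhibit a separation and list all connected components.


(X, τ) is connected.

Find clopen sets (U ∈ τ with X ∖ U ∈ τ):
  U = ∅, X ∖ U = {κ, λ, μ, ν, ξ, ρ} — both open, so U is clopen.
  U = {κ, λ, μ, ν, ξ, ρ}, X ∖ U = ∅ — both open, so U is clopen.
Only trivial clopens (∅ and X) exist, so (X, τ) is connected.
Compute connected components by grouping points that agree on all clopens:
  component: {κ, λ, μ, ν, ξ, ρ}


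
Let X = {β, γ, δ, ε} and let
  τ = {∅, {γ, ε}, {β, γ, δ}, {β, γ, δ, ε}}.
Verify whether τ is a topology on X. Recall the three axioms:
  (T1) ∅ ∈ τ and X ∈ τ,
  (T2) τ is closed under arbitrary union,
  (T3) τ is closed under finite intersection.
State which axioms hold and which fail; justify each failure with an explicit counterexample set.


τ is NOT a topology on X.

Axiom (T1): ∅ ∈ τ? Yes; X ∈ τ? Yes.
Axiom (T2/T3): check pairwise unions and intersections of members of τ.
Counterexample for (T3): {γ, ε} ∩ {β, γ, δ} = {γ} ∉ τ. Therefore τ is NOT a topology.


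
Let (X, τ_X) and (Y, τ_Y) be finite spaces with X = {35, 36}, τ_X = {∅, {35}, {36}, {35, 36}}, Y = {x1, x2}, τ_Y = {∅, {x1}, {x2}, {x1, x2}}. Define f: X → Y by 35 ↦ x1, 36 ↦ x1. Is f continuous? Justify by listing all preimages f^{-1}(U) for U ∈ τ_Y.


f IS continuous.

Compute f^{-1}(U) for each U ∈ τ_Y:
  U = ∅: f^{-1}(U) = ∅ ∈ τ_X ✓.
  U = {x1}: f^{-1}(U) = {35, 36} ∈ τ_X ✓.
  U = {x2}: f^{-1}(U) = ∅ ∈ τ_X ✓.
  U = {x1, x2}: f^{-1}(U) = {35, 36} ∈ τ_X ✓.
Every preimage lies in τ_X, so f IS continuous.


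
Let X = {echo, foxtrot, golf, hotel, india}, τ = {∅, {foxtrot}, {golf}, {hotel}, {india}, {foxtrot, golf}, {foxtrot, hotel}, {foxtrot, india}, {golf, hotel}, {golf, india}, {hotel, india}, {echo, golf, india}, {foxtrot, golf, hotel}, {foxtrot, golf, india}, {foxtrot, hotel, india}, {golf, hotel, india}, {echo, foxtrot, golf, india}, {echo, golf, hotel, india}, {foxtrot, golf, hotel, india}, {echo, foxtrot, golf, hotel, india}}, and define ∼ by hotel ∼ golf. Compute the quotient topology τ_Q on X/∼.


X/∼ = {[echo], [foxtrot], [golf=hotel], [india]}; |τ_Q| = 10.

Equivalence classes: [echo], [foxtrot], [golf=hotel], [india].
Quotient map π: X → X/∼ sends echo ↦ [echo], foxtrot ↦ [foxtrot], golf ↦ [golf=hotel], hotel ↦ [golf=hotel], india ↦ [india].
For each subset V ⊆ X/∼, compute π^{-1}(V) ⊆ X and check whether π^{-1}(V) ∈ τ. V is open in τ_Q iff π^{-1}(V) ∈ τ.
  V = {}: π^{-1}(V) = ∅ ∈ τ ✓.
  V = {[echo]}: π^{-1}(V) = {echo} ∉ τ ✗.
  V = {[foxtrot]}: π^{-1}(V) = {foxtrot} ∈ τ ✓.
  V = {[echo], [foxtrot]}: π^{-1}(V) = {echo, foxtrot} ∉ τ ✗.
  V = {[golf=hotel]}: π^{-1}(V) = {golf, hotel} ∈ τ ✓.
  V = {[echo], [golf=hotel]}: π^{-1}(V) = {echo, golf, hotel} ∉ τ ✗.
  V = {[foxtrot], [golf=hotel]}: π^{-1}(V) = {foxtrot, golf, hotel} ∈ τ ✓.
  V = {[echo], [foxtrot], [golf=hotel]}: π^{-1}(V) = {echo, foxtrot, golf, hotel} ∉ τ ✗.
  V = {[india]}: π^{-1}(V) = {india} ∈ τ ✓.
  V = {[echo], [india]}: π^{-1}(V) = {echo, india} ∉ τ ✗.
  V = {[foxtrot], [india]}: π^{-1}(V) = {foxtrot, india} ∈ τ ✓.
  V = {[echo], [foxtrot], [india]}: π^{-1}(V) = {echo, foxtrot, india} ∉ τ ✗.
  V = {[golf=hotel], [india]}: π^{-1}(V) = {golf, hotel, india} ∈ τ ✓.
  V = {[echo], [golf=hotel], [india]}: π^{-1}(V) = {echo, golf, hotel, india} ∈ τ ✓.
  V = {[foxtrot], [golf=hotel], [india]}: π^{-1}(V) = {foxtrot, golf, hotel, india} ∈ τ ✓.
  V = {[echo], [foxtrot], [golf=hotel], [india]}: π^{-1}(V) = {echo, foxtrot, golf, hotel, india} ∈ τ ✓.
Open sets in the quotient: τ_Q = {{}, {[foxtrot]}, {[golf=hotel]}, {[foxtrot], [golf=hotel]}, {[india]}, {[foxtrot], [india]}, {[golf=hotel], [india]}, {[echo], [golf=hotel], [india]}, {[foxtrot], [golf=hotel], [india]}, {[echo], [foxtrot], [golf=hotel], [india]}} (10 elements).


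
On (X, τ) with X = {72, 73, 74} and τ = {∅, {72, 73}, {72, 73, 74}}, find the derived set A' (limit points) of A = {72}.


A' = {73, 74}

For each x ∈ X, list the open sets U ∈ τ with x ∈ U, then check whether U ∩ (A ∖ {x}) ≠ ∅ for every such U.
  x = 72: open {72, 73} ∋ x has {72, 73} ∩ (A ∖ {72}) = ∅, so x is NOT a limit point.
  x = 73: opens ∋ x are {72, 73}, {72, 73, 74}; each meets A ∖ {73}, so x IS a limit point.
  x = 74: opens ∋ x are {72, 73, 74}; each meets A ∖ {74}, so x IS a limit point.
Collecting: A' = {73, 74}.


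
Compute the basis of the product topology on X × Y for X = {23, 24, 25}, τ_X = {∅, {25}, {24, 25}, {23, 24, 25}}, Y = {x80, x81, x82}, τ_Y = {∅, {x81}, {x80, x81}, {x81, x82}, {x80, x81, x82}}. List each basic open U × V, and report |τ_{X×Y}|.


Basis B = {∅ × ∅, {25} × {x81}, {24, 25} × {x81}, {25} × {x80, x81}, {25} × {x81, x82}, {23, 24, 25} × {x81}, {25} × {x80, x81, x82}, {24, 25} × {x80, x81}, {24, 25} × {x81, x82}, {23, 24, 25} × {x80, x81}, {23, 24, 25} × {x81, x82}, {24, 25} × {x80, x81, x82}, {23, 24, 25} × {x80, x81, x82}}; |τ_{X×Y}| = 30.

Enumerate products U × V with U ∈ τ_X, V ∈ τ_Y (deduplicated):
  ∅ × ∅ = {} (∅)
  {25} × {x81} = {(25,x81)}
  {24, 25} × {x81} = {(24,x81), (25,x81)}
  {25} × {x80, x81} = {(25,x80), (25,x81)}
  {25} × {x81, x82} = {(25,x81), (25,x82)}
  {23, 24, 25} × {x81} = {(23,x81), (24,x81), (25,x81)}
  {25} × {x80, x81, x82} = {(25,x80), (25,x81), (25,x82)}
  {24, 25} × {x80, x81} = {(24,x80), (24,x81), (25,x80), (25,x81)}
  {24, 25} × {x81, x82} = {(24,x81), (24,x82), (25,x81), (25,x82)}
  {23, 24, 25} × {x80, x81} = {(23,x80), (23,x81), (24,x80), (24,x81), (25,x80), (25,x81)}
  {23, 24, 25} × {x81, x82} = {(23,x81), (23,x82), (24,x81), (24,x82), (25,x81), (25,x82)}
  {24, 25} × {x80, x81, x82} = {(24,x80), (24,x81), (24,x82), (25,x80), (25,x81), (25,x82)}
  {23, 24, 25} × {x80, x81, x82} = {(23,x80), (23,x81), (23,x82), (24,x80), (24,x81), (24,x82), (25,x80), (25,x81), (25,x82)}
These 13 distinct sets form the basis B.
Close under arbitrary unions to get τ_{X×Y}; counting gives |τ_{X×Y}| = 30.


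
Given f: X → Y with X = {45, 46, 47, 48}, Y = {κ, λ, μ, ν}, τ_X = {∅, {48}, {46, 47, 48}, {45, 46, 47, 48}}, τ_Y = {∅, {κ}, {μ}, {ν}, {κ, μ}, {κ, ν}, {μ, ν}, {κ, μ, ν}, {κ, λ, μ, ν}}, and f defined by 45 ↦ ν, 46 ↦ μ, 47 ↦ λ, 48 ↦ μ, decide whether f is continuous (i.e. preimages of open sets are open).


f is NOT continuous.

Compute f^{-1}(U) for each U ∈ τ_Y:
  U = ∅: f^{-1}(U) = ∅ ∈ τ_X ✓.
  U = {κ}: f^{-1}(U) = ∅ ∈ τ_X ✓.
  U = {μ}: f^{-1}(U) = {46, 48} ∉ τ_X ✗.
  U = {ν}: f^{-1}(U) = {45} ∉ τ_X ✗.
  U = {κ, μ}: f^{-1}(U) = {46, 48} ∉ τ_X ✗.
  U = {κ, ν}: f^{-1}(U) = {45} ∉ τ_X ✗.
  U = {μ, ν}: f^{-1}(U) = {45, 46, 48} ∉ τ_X ✗.
  U = {κ, μ, ν}: f^{-1}(U) = {45, 46, 48} ∉ τ_X ✗.
  U = {κ, λ, μ, ν}: f^{-1}(U) = {45, 46, 47, 48} ∈ τ_X ✓.
Found U = {μ} with f^{-1}(U) = {46, 48} not in τ_X. Therefore f is NOT continuous.


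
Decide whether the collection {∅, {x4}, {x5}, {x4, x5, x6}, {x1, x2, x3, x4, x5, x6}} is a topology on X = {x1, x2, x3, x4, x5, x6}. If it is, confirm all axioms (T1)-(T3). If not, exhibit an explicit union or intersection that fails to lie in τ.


τ is NOT a topology on X.

Axiom (T1): ∅ ∈ τ? Yes; X ∈ τ? Yes.
Axiom (T2/T3): check pairwise unions and intersections of members of τ.
Counterexample for (T2): {x4} ∪ {x5} = {x4, x5} ∉ τ. Therefore τ is NOT a topology.


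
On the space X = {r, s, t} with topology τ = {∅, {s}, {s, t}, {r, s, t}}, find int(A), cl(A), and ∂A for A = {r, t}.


int(A) = ∅, cl(A) = {r, t}, ∂A = {r, t}.

Closed sets in (X, τ) are complements of opens:
  closed(X, τ) = {∅, {r}, {r, t}, {r, s, t}}.
int(A) = ⋃ {U ∈ τ : U ⊆ A}. Opens contained in A: ∅.
Taking the union of these: int(A) = ∅.
cl(A) = ⋂ {C closed : A ⊆ C}. Closed sets containing A: {r, t}, {r, s, t}.
Intersecting these: cl(A) = {r, t}.
∂A = cl(A) ∖ int(A) = {r, t} ∖ ∅ = {r, t}.


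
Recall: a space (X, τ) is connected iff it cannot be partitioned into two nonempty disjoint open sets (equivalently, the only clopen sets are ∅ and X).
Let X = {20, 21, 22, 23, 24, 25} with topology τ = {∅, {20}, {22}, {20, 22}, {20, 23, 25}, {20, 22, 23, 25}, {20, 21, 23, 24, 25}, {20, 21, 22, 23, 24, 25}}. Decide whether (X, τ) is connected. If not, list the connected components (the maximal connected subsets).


(X, τ) is disconnected; components = [{22}, {20, 21, 23, 24, 25}].

Find clopen sets (U ∈ τ with X ∖ U ∈ τ):
  U = ∅, X ∖ U = {20, 21, 22, 23, 24, 25} — both open, so U is clopen.
  U = {22}, X ∖ U = {20, 21, 23, 24, 25} — both open, so U is clopen.
  U = {20, 21, 23, 24, 25}, X ∖ U = {22} — both open, so U is clopen.
  U = {20, 21, 22, 23, 24, 25}, X ∖ U = ∅ — both open, so U is clopen.
Nontrivial clopen(s) exist: e.g. {20, 21, 23, 24, 25}. So (X, τ) is disconnected.
Compute connected components by grouping points that agree on all clopens:
  component: {22}
  component: {20, 21, 23, 24, 25}


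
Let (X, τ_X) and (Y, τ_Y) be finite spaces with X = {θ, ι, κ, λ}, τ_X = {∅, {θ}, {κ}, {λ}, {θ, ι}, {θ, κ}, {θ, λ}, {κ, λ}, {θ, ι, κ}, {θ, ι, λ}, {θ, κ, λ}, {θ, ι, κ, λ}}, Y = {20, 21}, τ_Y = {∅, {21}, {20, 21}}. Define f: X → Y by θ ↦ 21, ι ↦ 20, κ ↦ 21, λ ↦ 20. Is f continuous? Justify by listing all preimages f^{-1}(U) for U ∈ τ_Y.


f IS continuous.

Compute f^{-1}(U) for each U ∈ τ_Y:
  U = ∅: f^{-1}(U) = ∅ ∈ τ_X ✓.
  U = {21}: f^{-1}(U) = {θ, κ} ∈ τ_X ✓.
  U = {20, 21}: f^{-1}(U) = {θ, ι, κ, λ} ∈ τ_X ✓.
Every preimage lies in τ_X, so f IS continuous.


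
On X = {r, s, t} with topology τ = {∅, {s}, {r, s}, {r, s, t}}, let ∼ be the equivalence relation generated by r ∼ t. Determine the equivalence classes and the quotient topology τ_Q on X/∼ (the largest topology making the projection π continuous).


X/∼ = {[r=t], [s]}; |τ_Q| = 3.

Equivalence classes: [r=t], [s].
Quotient map π: X → X/∼ sends r ↦ [r=t], s ↦ [s], t ↦ [r=t].
For each subset V ⊆ X/∼, compute π^{-1}(V) ⊆ X and check whether π^{-1}(V) ∈ τ. V is open in τ_Q iff π^{-1}(V) ∈ τ.
  V = {}: π^{-1}(V) = ∅ ∈ τ ✓.
  V = {[r=t]}: π^{-1}(V) = {r, t} ∉ τ ✗.
  V = {[s]}: π^{-1}(V) = {s} ∈ τ ✓.
  V = {[r=t], [s]}: π^{-1}(V) = {r, s, t} ∈ τ ✓.
Open sets in the quotient: τ_Q = {{}, {[s]}, {[r=t], [s]}} (3 elements).


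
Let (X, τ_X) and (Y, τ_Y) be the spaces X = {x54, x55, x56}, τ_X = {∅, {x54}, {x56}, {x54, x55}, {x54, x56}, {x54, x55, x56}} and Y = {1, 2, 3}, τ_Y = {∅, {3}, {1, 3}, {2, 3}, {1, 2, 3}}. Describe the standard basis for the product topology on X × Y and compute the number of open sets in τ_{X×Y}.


Basis B = {∅ × ∅, {x54} × {3}, {x56} × {3}, {x54} × {1, 3}, {x54} × {2, 3}, {x54, x55} × {3}, {x54, x56} × {3}, {x56} × {1, 3}, {x56} × {2, 3}, {x54} × {1, 2, 3}, {x54, x55, x56} × {3}, {x56} × {1, 2, 3}, {x54, x55} × {1, 3}, {x54, x56} × {1, 3}, {x54, x55} × {2, 3}, {x54, x56} × {2, 3}, {x54, x55} × {1, 2, 3}, {x54, x56} × {1, 2, 3}, {x54, x55, x56} × {1, 3}, {x54, x55, x56} × {2, 3}, {x54, x55, x56} × {1, 2, 3}}; |τ_{X×Y}| = 70.

Enumerate products U × V with U ∈ τ_X, V ∈ τ_Y (deduplicated):
  ∅ × ∅ = {} (∅)
  {x54} × {3} = {(x54,3)}
  {x56} × {3} = {(x56,3)}
  {x54} × {1, 3} = {(x54,1), (x54,3)}
  {x54} × {2, 3} = {(x54,2), (x54,3)}
  {x54, x55} × {3} = {(x54,3), (x55,3)}
  {x54, x56} × {3} = {(x54,3), (x56,3)}
  {x56} × {1, 3} = {(x56,1), (x56,3)}
  {x56} × {2, 3} = {(x56,2), (x56,3)}
  {x54} × {1, 2, 3} = {(x54,1), (x54,2), (x54,3)}
  {x54, x55, x56} × {3} = {(x54,3), (x55,3), (x56,3)}
  {x56} × {1, 2, 3} = {(x56,1), (x56,2), (x56,3)}
  {x54, x55} × {1, 3} = {(x54,1), (x54,3), (x55,1), (x55,3)}
  {x54, x56} × {1, 3} = {(x54,1), (x54,3), (x56,1), (x56,3)}
  {x54, x55} × {2, 3} = {(x54,2), (x54,3), (x55,2), (x55,3)}
  {x54, x56} × {2, 3} = {(x54,2), (x54,3), (x56,2), (x56,3)}
  {x54, x55} × {1, 2, 3} = {(x54,1), (x54,2), (x54,3), (x55,1), (x55,2), (x55,3)}
  {x54, x56} × {1, 2, 3} = {(x54,1), (x54,2), (x54,3), (x56,1), (x56,2), (x56,3)}
  {x54, x55, x56} × {1, 3} = {(x54,1), (x54,3), (x55,1), (x55,3), (x56,1), (x56,3)}
  {x54, x55, x56} × {2, 3} = {(x54,2), (x54,3), (x55,2), (x55,3), (x56,2), (x56,3)}
  {x54, x55, x56} × {1, 2, 3} = {(x54,1), (x54,2), (x54,3), (x55,1), (x55,2), (x55,3), (x56,1), (x56,2), (x56,3)}
These 21 distinct sets form the basis B.
Close under arbitrary unions to get τ_{X×Y}; counting gives |τ_{X×Y}| = 70.


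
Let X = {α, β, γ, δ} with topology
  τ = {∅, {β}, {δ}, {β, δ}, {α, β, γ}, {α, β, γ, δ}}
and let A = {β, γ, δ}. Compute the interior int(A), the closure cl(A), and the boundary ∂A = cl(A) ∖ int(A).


int(A) = {β, δ}, cl(A) = {α, β, γ, δ}, ∂A = {α, γ}.

Closed sets in (X, τ) are complements of opens:
  closed(X, τ) = {∅, {δ}, {α, γ}, {α, β, γ}, {α, γ, δ}, {α, β, γ, δ}}.
int(A) = ⋃ {U ∈ τ : U ⊆ A}. Opens contained in A: ∅, {β}, {δ}, {β, δ}.
Taking the union of these: int(A) = {β, δ}.
cl(A) = ⋂ {C closed : A ⊆ C}. Closed sets containing A: {α, β, γ, δ}.
Intersecting these: cl(A) = {α, β, γ, δ}.
∂A = cl(A) ∖ int(A) = {α, β, γ, δ} ∖ {β, δ} = {α, γ}.


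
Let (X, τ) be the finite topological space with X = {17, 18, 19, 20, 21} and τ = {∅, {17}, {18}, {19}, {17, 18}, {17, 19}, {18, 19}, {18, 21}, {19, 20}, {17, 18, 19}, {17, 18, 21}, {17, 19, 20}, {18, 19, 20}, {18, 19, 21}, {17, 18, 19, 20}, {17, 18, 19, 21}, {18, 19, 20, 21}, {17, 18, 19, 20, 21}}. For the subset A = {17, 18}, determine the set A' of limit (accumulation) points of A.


A' = {21}

For each x ∈ X, list the open sets U ∈ τ with x ∈ U, then check whether U ∩ (A ∖ {x}) ≠ ∅ for every such U.
  x = 17: open {17} ∋ x has {17} ∩ (A ∖ {17}) = ∅, so x is NOT a limit point.
  x = 18: open {18} ∋ x has {18} ∩ (A ∖ {18}) = ∅, so x is NOT a limit point.
  x = 19: open {19} ∋ x has {19} ∩ (A ∖ {19}) = ∅, so x is NOT a limit point.
  x = 20: open {19, 20} ∋ x has {19, 20} ∩ (A ∖ {20}) = ∅, so x is NOT a limit point.
  x = 21: opens ∋ x are {18, 21}, {17, 18, 21}, {18, 19, 21}, {17, 18, 19, 21}, {18, 19, 20, 21}, {17, 18, 19, 20, 21}; each meets A ∖ {21}, so x IS a limit point.
Collecting: A' = {21}.


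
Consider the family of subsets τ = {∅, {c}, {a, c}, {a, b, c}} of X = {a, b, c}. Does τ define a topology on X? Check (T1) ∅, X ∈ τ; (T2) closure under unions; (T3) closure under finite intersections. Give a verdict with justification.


τ IS a topology on X.

Axiom (T1): ∅ ∈ τ? Yes; X ∈ τ? Yes.
Axiom (T2/T3): check pairwise unions and intersections of members of τ.
All pairwise intersections and unions checked — each lies in τ. Therefore τ satisfies (T1), (T2), (T3): it IS a topology on X.


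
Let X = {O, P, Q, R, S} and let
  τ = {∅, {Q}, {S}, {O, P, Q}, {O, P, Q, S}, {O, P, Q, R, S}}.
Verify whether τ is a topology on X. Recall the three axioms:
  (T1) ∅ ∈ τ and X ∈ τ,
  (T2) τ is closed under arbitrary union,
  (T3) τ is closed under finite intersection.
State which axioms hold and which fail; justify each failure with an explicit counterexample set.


τ is NOT a topology on X.

Axiom (T1): ∅ ∈ τ? Yes; X ∈ τ? Yes.
Axiom (T2/T3): check pairwise unions and intersections of members of τ.
Counterexample for (T2): {Q} ∪ {S} = {Q, S} ∉ τ. Therefore τ is NOT a topology.


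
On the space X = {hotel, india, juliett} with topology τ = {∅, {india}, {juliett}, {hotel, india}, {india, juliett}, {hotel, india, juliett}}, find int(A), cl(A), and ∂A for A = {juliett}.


int(A) = {juliett}, cl(A) = {juliett}, ∂A = ∅.

Closed sets in (X, τ) are complements of opens:
  closed(X, τ) = {∅, {hotel}, {juliett}, {hotel, india}, {hotel, juliett}, {hotel, india, juliett}}.
int(A) = ⋃ {U ∈ τ : U ⊆ A}. Opens contained in A: ∅, {juliett}.
Taking the union of these: int(A) = {juliett}.
cl(A) = ⋂ {C closed : A ⊆ C}. Closed sets containing A: {juliett}, {hotel, juliett}, {hotel, india, juliett}.
Intersecting these: cl(A) = {juliett}.
∂A = cl(A) ∖ int(A) = {juliett} ∖ {juliett} = ∅.


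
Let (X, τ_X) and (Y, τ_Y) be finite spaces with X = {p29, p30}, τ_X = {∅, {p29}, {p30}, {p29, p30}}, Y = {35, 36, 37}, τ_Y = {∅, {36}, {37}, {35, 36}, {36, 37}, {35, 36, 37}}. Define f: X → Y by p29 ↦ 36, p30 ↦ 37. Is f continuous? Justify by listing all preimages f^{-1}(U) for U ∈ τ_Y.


f IS continuous.

Compute f^{-1}(U) for each U ∈ τ_Y:
  U = ∅: f^{-1}(U) = ∅ ∈ τ_X ✓.
  U = {36}: f^{-1}(U) = {p29} ∈ τ_X ✓.
  U = {37}: f^{-1}(U) = {p30} ∈ τ_X ✓.
  U = {35, 36}: f^{-1}(U) = {p29} ∈ τ_X ✓.
  U = {36, 37}: f^{-1}(U) = {p29, p30} ∈ τ_X ✓.
  U = {35, 36, 37}: f^{-1}(U) = {p29, p30} ∈ τ_X ✓.
Every preimage lies in τ_X, so f IS continuous.


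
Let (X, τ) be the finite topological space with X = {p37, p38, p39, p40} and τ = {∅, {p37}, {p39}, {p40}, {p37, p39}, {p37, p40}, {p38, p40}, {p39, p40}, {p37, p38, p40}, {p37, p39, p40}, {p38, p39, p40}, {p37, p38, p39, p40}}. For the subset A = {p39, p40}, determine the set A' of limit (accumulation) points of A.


A' = {p38}

For each x ∈ X, list the open sets U ∈ τ with x ∈ U, then check whether U ∩ (A ∖ {x}) ≠ ∅ for every such U.
  x = p37: open {p37} ∋ x has {p37} ∩ (A ∖ {p37}) = ∅, so x is NOT a limit point.
  x = p38: opens ∋ x are {p38, p40}, {p37, p38, p40}, {p38, p39, p40}, {p37, p38, p39, p40}; each meets A ∖ {p38}, so x IS a limit point.
  x = p39: open {p39} ∋ x has {p39} ∩ (A ∖ {p39}) = ∅, so x is NOT a limit point.
  x = p40: open {p40} ∋ x has {p40} ∩ (A ∖ {p40}) = ∅, so x is NOT a limit point.
Collecting: A' = {p38}.


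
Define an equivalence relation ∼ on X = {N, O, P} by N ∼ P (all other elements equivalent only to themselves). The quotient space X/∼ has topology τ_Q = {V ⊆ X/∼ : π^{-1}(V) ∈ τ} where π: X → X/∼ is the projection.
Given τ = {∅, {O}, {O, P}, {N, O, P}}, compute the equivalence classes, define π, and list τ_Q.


X/∼ = {[N=P], [O]}; |τ_Q| = 3.

Equivalence classes: [N=P], [O].
Quotient map π: X → X/∼ sends N ↦ [N=P], O ↦ [O], P ↦ [N=P].
For each subset V ⊆ X/∼, compute π^{-1}(V) ⊆ X and check whether π^{-1}(V) ∈ τ. V is open in τ_Q iff π^{-1}(V) ∈ τ.
  V = {}: π^{-1}(V) = ∅ ∈ τ ✓.
  V = {[N=P]}: π^{-1}(V) = {N, P} ∉ τ ✗.
  V = {[O]}: π^{-1}(V) = {O} ∈ τ ✓.
  V = {[N=P], [O]}: π^{-1}(V) = {N, O, P} ∈ τ ✓.
Open sets in the quotient: τ_Q = {{}, {[O]}, {[N=P], [O]}} (3 elements).


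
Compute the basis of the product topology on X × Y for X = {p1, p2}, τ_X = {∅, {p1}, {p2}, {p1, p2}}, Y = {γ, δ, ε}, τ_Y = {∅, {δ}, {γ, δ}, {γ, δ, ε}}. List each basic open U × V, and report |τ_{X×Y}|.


Basis B = {∅ × ∅, {p1} × {δ}, {p2} × {δ}, {p1} × {γ, δ}, {p1, p2} × {δ}, {p2} × {γ, δ}, {p1} × {γ, δ, ε}, {p2} × {γ, δ, ε}, {p1, p2} × {γ, δ}, {p1, p2} × {γ, δ, ε}}; |τ_{X×Y}| = 16.

Enumerate products U × V with U ∈ τ_X, V ∈ τ_Y (deduplicated):
  ∅ × ∅ = {} (∅)
  {p1} × {δ} = {(p1,δ)}
  {p2} × {δ} = {(p2,δ)}
  {p1} × {γ, δ} = {(p1,γ), (p1,δ)}
  {p1, p2} × {δ} = {(p1,δ), (p2,δ)}
  {p2} × {γ, δ} = {(p2,γ), (p2,δ)}
  {p1} × {γ, δ, ε} = {(p1,γ), (p1,δ), (p1,ε)}
  {p2} × {γ, δ, ε} = {(p2,γ), (p2,δ), (p2,ε)}
  {p1, p2} × {γ, δ} = {(p1,γ), (p1,δ), (p2,γ), (p2,δ)}
  {p1, p2} × {γ, δ, ε} = {(p1,γ), (p1,δ), (p1,ε), (p2,γ), (p2,δ), (p2,ε)}
These 10 distinct sets form the basis B.
Close under arbitrary unions to get τ_{X×Y}; counting gives |τ_{X×Y}| = 16.


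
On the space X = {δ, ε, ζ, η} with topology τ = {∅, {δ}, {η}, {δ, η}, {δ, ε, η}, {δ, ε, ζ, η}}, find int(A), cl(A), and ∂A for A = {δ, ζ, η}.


int(A) = {δ, η}, cl(A) = {δ, ε, ζ, η}, ∂A = {ε, ζ}.

Closed sets in (X, τ) are complements of opens:
  closed(X, τ) = {∅, {ζ}, {ε, ζ}, {δ, ε, ζ}, {ε, ζ, η}, {δ, ε, ζ, η}}.
int(A) = ⋃ {U ∈ τ : U ⊆ A}. Opens contained in A: ∅, {δ}, {η}, {δ, η}.
Taking the union of these: int(A) = {δ, η}.
cl(A) = ⋂ {C closed : A ⊆ C}. Closed sets containing A: {δ, ε, ζ, η}.
Intersecting these: cl(A) = {δ, ε, ζ, η}.
∂A = cl(A) ∖ int(A) = {δ, ε, ζ, η} ∖ {δ, η} = {ε, ζ}.


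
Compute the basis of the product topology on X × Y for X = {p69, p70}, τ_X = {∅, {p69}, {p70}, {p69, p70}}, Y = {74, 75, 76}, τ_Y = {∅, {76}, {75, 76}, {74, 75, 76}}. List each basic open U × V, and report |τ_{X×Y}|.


Basis B = {∅ × ∅, {p69} × {76}, {p70} × {76}, {p69} × {75, 76}, {p69, p70} × {76}, {p70} × {75, 76}, {p69} × {74, 75, 76}, {p70} × {74, 75, 76}, {p69, p70} × {75, 76}, {p69, p70} × {74, 75, 76}}; |τ_{X×Y}| = 16.

Enumerate products U × V with U ∈ τ_X, V ∈ τ_Y (deduplicated):
  ∅ × ∅ = {} (∅)
  {p69} × {76} = {(p69,76)}
  {p70} × {76} = {(p70,76)}
  {p69} × {75, 76} = {(p69,75), (p69,76)}
  {p69, p70} × {76} = {(p69,76), (p70,76)}
  {p70} × {75, 76} = {(p70,75), (p70,76)}
  {p69} × {74, 75, 76} = {(p69,74), (p69,75), (p69,76)}
  {p70} × {74, 75, 76} = {(p70,74), (p70,75), (p70,76)}
  {p69, p70} × {75, 76} = {(p69,75), (p69,76), (p70,75), (p70,76)}
  {p69, p70} × {74, 75, 76} = {(p69,74), (p69,75), (p69,76), (p70,74), (p70,75), (p70,76)}
These 10 distinct sets form the basis B.
Close under arbitrary unions to get τ_{X×Y}; counting gives |τ_{X×Y}| = 16.


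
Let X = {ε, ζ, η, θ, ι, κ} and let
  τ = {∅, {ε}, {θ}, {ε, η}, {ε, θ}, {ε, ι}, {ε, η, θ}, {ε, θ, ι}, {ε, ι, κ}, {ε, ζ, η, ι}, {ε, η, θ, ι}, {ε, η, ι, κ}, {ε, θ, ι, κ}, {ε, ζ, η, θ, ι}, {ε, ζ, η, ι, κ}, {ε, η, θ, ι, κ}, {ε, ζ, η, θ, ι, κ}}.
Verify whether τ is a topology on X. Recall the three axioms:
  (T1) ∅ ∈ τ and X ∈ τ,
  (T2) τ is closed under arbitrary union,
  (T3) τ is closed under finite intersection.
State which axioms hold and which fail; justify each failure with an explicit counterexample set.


τ is NOT a topology on X.

Axiom (T1): ∅ ∈ τ? Yes; X ∈ τ? Yes.
Axiom (T2/T3): check pairwise unions and intersections of members of τ.
Counterexample for (T2): {ε, η} ∪ {ε, ι} = {ε, η, ι} ∉ τ. Therefore τ is NOT a topology.


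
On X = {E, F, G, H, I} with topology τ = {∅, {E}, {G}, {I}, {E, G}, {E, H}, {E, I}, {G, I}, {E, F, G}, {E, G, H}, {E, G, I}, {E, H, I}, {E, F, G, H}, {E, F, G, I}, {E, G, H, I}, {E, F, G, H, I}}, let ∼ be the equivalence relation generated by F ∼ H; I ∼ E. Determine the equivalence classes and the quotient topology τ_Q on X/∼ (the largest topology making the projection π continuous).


X/∼ = {[E=I], [F=H], [G]}; |τ_Q| = 5.

Equivalence classes: [E=I], [F=H], [G].
Quotient map π: X → X/∼ sends E ↦ [E=I], F ↦ [F=H], G ↦ [G], H ↦ [F=H], I ↦ [E=I].
For each subset V ⊆ X/∼, compute π^{-1}(V) ⊆ X and check whether π^{-1}(V) ∈ τ. V is open in τ_Q iff π^{-1}(V) ∈ τ.
  V = {}: π^{-1}(V) = ∅ ∈ τ ✓.
  V = {[E=I]}: π^{-1}(V) = {E, I} ∈ τ ✓.
  V = {[F=H]}: π^{-1}(V) = {F, H} ∉ τ ✗.
  V = {[E=I], [F=H]}: π^{-1}(V) = {E, F, H, I} ∉ τ ✗.
  V = {[G]}: π^{-1}(V) = {G} ∈ τ ✓.
  V = {[E=I], [G]}: π^{-1}(V) = {E, G, I} ∈ τ ✓.
  V = {[F=H], [G]}: π^{-1}(V) = {F, G, H} ∉ τ ✗.
  V = {[E=I], [F=H], [G]}: π^{-1}(V) = {E, F, G, H, I} ∈ τ ✓.
Open sets in the quotient: τ_Q = {{}, {[E=I]}, {[G]}, {[E=I], [G]}, {[E=I], [F=H], [G]}} (5 elements).


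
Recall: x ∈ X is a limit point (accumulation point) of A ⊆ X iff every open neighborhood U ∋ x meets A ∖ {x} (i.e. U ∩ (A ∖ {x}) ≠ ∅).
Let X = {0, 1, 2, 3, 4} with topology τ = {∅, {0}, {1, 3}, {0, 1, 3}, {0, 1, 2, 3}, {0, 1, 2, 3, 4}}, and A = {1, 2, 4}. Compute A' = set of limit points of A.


A' = {2, 3, 4}

For each x ∈ X, list the open sets U ∈ τ with x ∈ U, then check whether U ∩ (A ∖ {x}) ≠ ∅ for every such U.
  x = 0: open {0} ∋ x has {0} ∩ (A ∖ {0}) = ∅, so x is NOT a limit point.
  x = 1: open {1, 3} ∋ x has {1, 3} ∩ (A ∖ {1}) = ∅, so x is NOT a limit point.
  x = 2: opens ∋ x are {0, 1, 2, 3}, {0, 1, 2, 3, 4}; each meets A ∖ {2}, so x IS a limit point.
  x = 3: opens ∋ x are {1, 3}, {0, 1, 3}, {0, 1, 2, 3}, {0, 1, 2, 3, 4}; each meets A ∖ {3}, so x IS a limit point.
  x = 4: opens ∋ x are {0, 1, 2, 3, 4}; each meets A ∖ {4}, so x IS a limit point.
Collecting: A' = {2, 3, 4}.


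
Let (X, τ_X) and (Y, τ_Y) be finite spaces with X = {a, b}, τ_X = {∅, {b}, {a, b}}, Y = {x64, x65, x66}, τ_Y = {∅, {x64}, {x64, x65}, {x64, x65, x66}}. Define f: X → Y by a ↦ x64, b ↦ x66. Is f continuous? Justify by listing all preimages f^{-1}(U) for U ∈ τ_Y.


f is NOT continuous.

Compute f^{-1}(U) for each U ∈ τ_Y:
  U = ∅: f^{-1}(U) = ∅ ∈ τ_X ✓.
  U = {x64}: f^{-1}(U) = {a} ∉ τ_X ✗.
  U = {x64, x65}: f^{-1}(U) = {a} ∉ τ_X ✗.
  U = {x64, x65, x66}: f^{-1}(U) = {a, b} ∈ τ_X ✓.
Found U = {x64} with f^{-1}(U) = {a} not in τ_X. Therefore f is NOT continuous.


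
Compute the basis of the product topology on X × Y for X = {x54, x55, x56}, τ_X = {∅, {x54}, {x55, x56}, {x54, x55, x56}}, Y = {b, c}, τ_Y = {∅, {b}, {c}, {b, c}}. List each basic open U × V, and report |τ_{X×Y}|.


Basis B = {∅ × ∅, {x54} × {b}, {x54} × {c}, {x54} × {b, c}, {x55, x56} × {b}, {x55, x56} × {c}, {x54, x55, x56} × {b}, {x54, x55, x56} × {c}, {x55, x56} × {b, c}, {x54, x55, x56} × {b, c}}; |τ_{X×Y}| = 16.

Enumerate products U × V with U ∈ τ_X, V ∈ τ_Y (deduplicated):
  ∅ × ∅ = {} (∅)
  {x54} × {b} = {(x54,b)}
  {x54} × {c} = {(x54,c)}
  {x54} × {b, c} = {(x54,b), (x54,c)}
  {x55, x56} × {b} = {(x55,b), (x56,b)}
  {x55, x56} × {c} = {(x55,c), (x56,c)}
  {x54, x55, x56} × {b} = {(x54,b), (x55,b), (x56,b)}
  {x54, x55, x56} × {c} = {(x54,c), (x55,c), (x56,c)}
  {x55, x56} × {b, c} = {(x55,b), (x55,c), (x56,b), (x56,c)}
  {x54, x55, x56} × {b, c} = {(x54,b), (x54,c), (x55,b), (x55,c), (x56,b), (x56,c)}
These 10 distinct sets form the basis B.
Close under arbitrary unions to get τ_{X×Y}; counting gives |τ_{X×Y}| = 16.


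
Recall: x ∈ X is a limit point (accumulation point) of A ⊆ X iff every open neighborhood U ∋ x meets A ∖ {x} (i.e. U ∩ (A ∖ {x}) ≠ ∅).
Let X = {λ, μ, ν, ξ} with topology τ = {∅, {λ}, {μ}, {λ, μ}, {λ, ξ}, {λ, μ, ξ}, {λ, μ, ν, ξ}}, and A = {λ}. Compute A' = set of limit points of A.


A' = {ν, ξ}

For each x ∈ X, list the open sets U ∈ τ with x ∈ U, then check whether U ∩ (A ∖ {x}) ≠ ∅ for every such U.
  x = λ: open {λ} ∋ x has {λ} ∩ (A ∖ {λ}) = ∅, so x is NOT a limit point.
  x = μ: open {μ} ∋ x has {μ} ∩ (A ∖ {μ}) = ∅, so x is NOT a limit point.
  x = ν: opens ∋ x are {λ, μ, ν, ξ}; each meets A ∖ {ν}, so x IS a limit point.
  x = ξ: opens ∋ x are {λ, ξ}, {λ, μ, ξ}, {λ, μ, ν, ξ}; each meets A ∖ {ξ}, so x IS a limit point.
Collecting: A' = {ν, ξ}.


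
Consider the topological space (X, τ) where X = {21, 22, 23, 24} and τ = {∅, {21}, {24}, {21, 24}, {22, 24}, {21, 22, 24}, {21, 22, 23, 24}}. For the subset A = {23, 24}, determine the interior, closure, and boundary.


int(A) = {24}, cl(A) = {22, 23, 24}, ∂A = {22, 23}.

Closed sets in (X, τ) are complements of opens:
  closed(X, τ) = {∅, {23}, {21, 23}, {22, 23}, {21, 22, 23}, {22, 23, 24}, {21, 22, 23, 24}}.
int(A) = ⋃ {U ∈ τ : U ⊆ A}. Opens contained in A: ∅, {24}.
Taking the union of these: int(A) = {24}.
cl(A) = ⋂ {C closed : A ⊆ C}. Closed sets containing A: {22, 23, 24}, {21, 22, 23, 24}.
Intersecting these: cl(A) = {22, 23, 24}.
∂A = cl(A) ∖ int(A) = {22, 23, 24} ∖ {24} = {22, 23}.


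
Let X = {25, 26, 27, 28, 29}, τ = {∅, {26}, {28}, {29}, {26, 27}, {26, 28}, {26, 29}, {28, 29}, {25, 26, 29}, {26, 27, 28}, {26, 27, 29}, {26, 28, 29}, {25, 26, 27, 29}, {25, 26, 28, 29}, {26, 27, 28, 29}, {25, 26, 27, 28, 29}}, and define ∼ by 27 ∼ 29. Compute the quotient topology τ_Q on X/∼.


X/∼ = {[25], [26], [27=29], [28]}; |τ_Q| = 8.

Equivalence classes: [25], [26], [27=29], [28].
Quotient map π: X → X/∼ sends 25 ↦ [25], 26 ↦ [26], 27 ↦ [27=29], 28 ↦ [28], 29 ↦ [27=29].
For each subset V ⊆ X/∼, compute π^{-1}(V) ⊆ X and check whether π^{-1}(V) ∈ τ. V is open in τ_Q iff π^{-1}(V) ∈ τ.
  V = {}: π^{-1}(V) = ∅ ∈ τ ✓.
  V = {[25]}: π^{-1}(V) = {25} ∉ τ ✗.
  V = {[26]}: π^{-1}(V) = {26} ∈ τ ✓.
  V = {[25], [26]}: π^{-1}(V) = {25, 26} ∉ τ ✗.
  V = {[27=29]}: π^{-1}(V) = {27, 29} ∉ τ ✗.
  V = {[25], [27=29]}: π^{-1}(V) = {25, 27, 29} ∉ τ ✗.
  V = {[26], [27=29]}: π^{-1}(V) = {26, 27, 29} ∈ τ ✓.
  V = {[25], [26], [27=29]}: π^{-1}(V) = {25, 26, 27, 29} ∈ τ ✓.
  V = {[28]}: π^{-1}(V) = {28} ∈ τ ✓.
  V = {[25], [28]}: π^{-1}(V) = {25, 28} ∉ τ ✗.
  V = {[26], [28]}: π^{-1}(V) = {26, 28} ∈ τ ✓.
  V = {[25], [26], [28]}: π^{-1}(V) = {25, 26, 28} ∉ τ ✗.
  V = {[27=29], [28]}: π^{-1}(V) = {27, 28, 29} ∉ τ ✗.
  V = {[25], [27=29], [28]}: π^{-1}(V) = {25, 27, 28, 29} ∉ τ ✗.
  V = {[26], [27=29], [28]}: π^{-1}(V) = {26, 27, 28, 29} ∈ τ ✓.
  V = {[25], [26], [27=29], [28]}: π^{-1}(V) = {25, 26, 27, 28, 29} ∈ τ ✓.
Open sets in the quotient: τ_Q = {{}, {[26]}, {[26], [27=29]}, {[25], [26], [27=29]}, {[28]}, {[26], [28]}, {[26], [27=29], [28]}, {[25], [26], [27=29], [28]}} (8 elements).


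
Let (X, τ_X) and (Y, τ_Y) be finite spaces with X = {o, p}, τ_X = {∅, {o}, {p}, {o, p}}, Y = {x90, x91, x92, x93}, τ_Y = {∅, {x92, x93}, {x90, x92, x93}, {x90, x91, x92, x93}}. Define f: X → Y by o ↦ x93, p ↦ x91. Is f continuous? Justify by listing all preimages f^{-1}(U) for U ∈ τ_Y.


f IS continuous.

Compute f^{-1}(U) for each U ∈ τ_Y:
  U = ∅: f^{-1}(U) = ∅ ∈ τ_X ✓.
  U = {x92, x93}: f^{-1}(U) = {o} ∈ τ_X ✓.
  U = {x90, x92, x93}: f^{-1}(U) = {o} ∈ τ_X ✓.
  U = {x90, x91, x92, x93}: f^{-1}(U) = {o, p} ∈ τ_X ✓.
Every preimage lies in τ_X, so f IS continuous.


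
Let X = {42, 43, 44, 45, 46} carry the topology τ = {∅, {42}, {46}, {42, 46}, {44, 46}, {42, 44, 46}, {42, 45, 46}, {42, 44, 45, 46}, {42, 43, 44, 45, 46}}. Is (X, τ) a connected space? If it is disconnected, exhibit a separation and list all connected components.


(X, τ) is connected.

Find clopen sets (U ∈ τ with X ∖ U ∈ τ):
  U = ∅, X ∖ U = {42, 43, 44, 45, 46} — both open, so U is clopen.
  U = {42, 43, 44, 45, 46}, X ∖ U = ∅ — both open, so U is clopen.
Only trivial clopens (∅ and X) exist, so (X, τ) is connected.
Compute connected components by grouping points that agree on all clopens:
  component: {42, 43, 44, 45, 46}


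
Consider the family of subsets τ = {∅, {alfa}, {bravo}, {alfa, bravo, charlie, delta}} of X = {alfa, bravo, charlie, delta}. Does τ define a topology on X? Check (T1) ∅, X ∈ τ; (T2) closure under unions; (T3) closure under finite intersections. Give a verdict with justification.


τ is NOT a topology on X.

Axiom (T1): ∅ ∈ τ? Yes; X ∈ τ? Yes.
Axiom (T2/T3): check pairwise unions and intersections of members of τ.
Counterexample for (T2): {alfa} ∪ {bravo} = {alfa, bravo} ∉ τ. Therefore τ is NOT a topology.


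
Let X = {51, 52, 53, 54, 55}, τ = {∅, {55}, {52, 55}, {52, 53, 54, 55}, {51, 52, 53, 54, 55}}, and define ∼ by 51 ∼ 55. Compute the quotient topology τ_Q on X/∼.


X/∼ = {[51=55], [52], [53], [54]}; |τ_Q| = 2.

Equivalence classes: [51=55], [52], [53], [54].
Quotient map π: X → X/∼ sends 51 ↦ [51=55], 52 ↦ [52], 53 ↦ [53], 54 ↦ [54], 55 ↦ [51=55].
For each subset V ⊆ X/∼, compute π^{-1}(V) ⊆ X and check whether π^{-1}(V) ∈ τ. V is open in τ_Q iff π^{-1}(V) ∈ τ.
  V = {}: π^{-1}(V) = ∅ ∈ τ ✓.
  V = {[51=55]}: π^{-1}(V) = {51, 55} ∉ τ ✗.
  V = {[52]}: π^{-1}(V) = {52} ∉ τ ✗.
  V = {[51=55], [52]}: π^{-1}(V) = {51, 52, 55} ∉ τ ✗.
  V = {[53]}: π^{-1}(V) = {53} ∉ τ ✗.
  V = {[51=55], [53]}: π^{-1}(V) = {51, 53, 55} ∉ τ ✗.
  V = {[52], [53]}: π^{-1}(V) = {52, 53} ∉ τ ✗.
  V = {[51=55], [52], [53]}: π^{-1}(V) = {51, 52, 53, 55} ∉ τ ✗.
  V = {[54]}: π^{-1}(V) = {54} ∉ τ ✗.
  V = {[51=55], [54]}: π^{-1}(V) = {51, 54, 55} ∉ τ ✗.
  V = {[52], [54]}: π^{-1}(V) = {52, 54} ∉ τ ✗.
  V = {[51=55], [52], [54]}: π^{-1}(V) = {51, 52, 54, 55} ∉ τ ✗.
  V = {[53], [54]}: π^{-1}(V) = {53, 54} ∉ τ ✗.
  V = {[51=55], [53], [54]}: π^{-1}(V) = {51, 53, 54, 55} ∉ τ ✗.
  V = {[52], [53], [54]}: π^{-1}(V) = {52, 53, 54} ∉ τ ✗.
  V = {[51=55], [52], [53], [54]}: π^{-1}(V) = {51, 52, 53, 54, 55} ∈ τ ✓.
Open sets in the quotient: τ_Q = {{}, {[51=55], [52], [53], [54]}} (2 elements).


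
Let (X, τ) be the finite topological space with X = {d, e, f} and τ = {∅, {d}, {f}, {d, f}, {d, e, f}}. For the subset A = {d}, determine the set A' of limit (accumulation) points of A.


A' = {e}

For each x ∈ X, list the open sets U ∈ τ with x ∈ U, then check whether U ∩ (A ∖ {x}) ≠ ∅ for every such U.
  x = d: open {d} ∋ x has {d} ∩ (A ∖ {d}) = ∅, so x is NOT a limit point.
  x = e: opens ∋ x are {d, e, f}; each meets A ∖ {e}, so x IS a limit point.
  x = f: open {f} ∋ x has {f} ∩ (A ∖ {f}) = ∅, so x is NOT a limit point.
Collecting: A' = {e}.


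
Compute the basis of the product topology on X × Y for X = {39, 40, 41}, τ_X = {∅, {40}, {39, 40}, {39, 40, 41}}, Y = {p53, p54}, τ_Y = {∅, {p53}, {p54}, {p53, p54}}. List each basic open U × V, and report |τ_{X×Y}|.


Basis B = {∅ × ∅, {40} × {p53}, {40} × {p54}, {39, 40} × {p53}, {39, 40} × {p54}, {40} × {p53, p54}, {39, 40, 41} × {p53}, {39, 40, 41} × {p54}, {39, 40} × {p53, p54}, {39, 40, 41} × {p53, p54}}; |τ_{X×Y}| = 16.

Enumerate products U × V with U ∈ τ_X, V ∈ τ_Y (deduplicated):
  ∅ × ∅ = {} (∅)
  {40} × {p53} = {(40,p53)}
  {40} × {p54} = {(40,p54)}
  {39, 40} × {p53} = {(39,p53), (40,p53)}
  {39, 40} × {p54} = {(39,p54), (40,p54)}
  {40} × {p53, p54} = {(40,p53), (40,p54)}
  {39, 40, 41} × {p53} = {(39,p53), (40,p53), (41,p53)}
  {39, 40, 41} × {p54} = {(39,p54), (40,p54), (41,p54)}
  {39, 40} × {p53, p54} = {(39,p53), (39,p54), (40,p53), (40,p54)}
  {39, 40, 41} × {p53, p54} = {(39,p53), (39,p54), (40,p53), (40,p54), (41,p53), (41,p54)}
These 10 distinct sets form the basis B.
Close under arbitrary unions to get τ_{X×Y}; counting gives |τ_{X×Y}| = 16.
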